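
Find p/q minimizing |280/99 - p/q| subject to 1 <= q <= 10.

Expand x = 280/99 as a continued fraction with the Euclidean algorithm:
  280 = 2*99 + 82, so a_0 = 2.
  99 = 1*82 + 17, so a_1 = 1.
  82 = 4*17 + 14, so a_2 = 4.
  17 = 1*14 + 3, so a_3 = 1.
  14 = 4*3 + 2, so a_4 = 4.
  3 = 1*2 + 1, so a_5 = 1.
  2 = 2*1 + 0, so a_6 = 2.
so x = [2; 1, 4, 1, 4, 1, 2].
Convergents (p_i = a_i*p_{i-1} + p_{i-2}, q_i = a_i*q_{i-1} + q_{i-2} with p_{-2}=0, p_{-1}=1, q_{-2}=1, q_{-1}=0), until the denominator exceeds 10:
  i=0: a_0=2, p_0 = 2*1 + 0 = 2, q_0 = 2*0 + 1 = 1.
  i=1: a_1=1, p_1 = 1*2 + 1 = 3, q_1 = 1*1 + 0 = 1.
  i=2: a_2=4, p_2 = 4*3 + 2 = 14, q_2 = 4*1 + 1 = 5.
  i=3: a_3=1, p_3 = 1*14 + 3 = 17, q_3 = 1*5 + 1 = 6.
  i=4: a_4=4, p_4 = 4*17 + 14 = 82, q_4 = 4*6 + 5 = 29.
q_4 = 29 > 10, so the last convergent with denominator <= 10 is p_3/q_3 = 17/6.
The closest fraction with denominator <= 10 is either p_3/q_3 or the intermediate fraction (k*p_3 + p_2)/(k*q_3 + q_2) with the largest k >= 1 whose denominator stays <= 10; these approach x as k grows, and every other convergent or intermediate fraction in range is farther away.
Largest k: floor((10 - q_2)/q_3) = floor((10 - 5)/6) = 0.
Since k = 0, no intermediate fraction beyond p_3/q_3 has denominator <= 10, so the convergent 17/6 is the closest (its error is |280*6 - 17*99|/(99*6) = 3/594).

17/6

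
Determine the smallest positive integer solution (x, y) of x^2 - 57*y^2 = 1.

(x, y) = (151, 20)

First expand sqrt(57) as a continued fraction. With x_i = (sqrt(57) + m_i)/d_i and (m_0, d_0) = (0, 1): a_0 = floor(sqrt(57)) = 7, since 7^2 = 49 <= 57 < 64 = 8^2.
Iterate m_{i+1} = d_i*a_i - m_i, d_{i+1} = (57 - m_{i+1}^2)/d_i, a_{i+1} = floor((a_0 + m_{i+1})/d_{i+1}):
  m_1 = 1*7 - 0 = 7, d_1 = (57 - 7^2)/1 = 8/1 = 8, a_1 = floor((7 + 7)/8) = 1.
  m_2 = 8*1 - 7 = 1, d_2 = (57 - 1^2)/8 = 56/8 = 7, a_2 = floor((7 + 1)/7) = 1.
  m_3 = 7*1 - 1 = 6, d_3 = (57 - 6^2)/7 = 21/7 = 3, a_3 = floor((7 + 6)/3) = 4.
  m_4 = 3*4 - 6 = 6, d_4 = (57 - 6^2)/3 = 21/3 = 7, a_4 = floor((7 + 6)/7) = 1.
  m_5 = 7*1 - 6 = 1, d_5 = (57 - 1^2)/7 = 56/7 = 8, a_5 = floor((7 + 1)/8) = 1.
  m_6 = 8*1 - 1 = 7, d_6 = (57 - 7^2)/8 = 8/8 = 1, a_6 = floor((7 + 7)/1) = 14.
  m_7 = 1*14 - 7 = 7, d_7 = (57 - 7^2)/1 = 8/1 = 8: (m_7, d_7) = (m_1, d_1) = (7, 8), so from here the quotients repeat a_1, ..., a_6; the period length is 6.
So sqrt(57) = [7; (1, 1, 4, 1, 1, 14)] with period length k = 6.
k is even, so the fundamental solution of x^2 - 57y^2 = 1 is (p_{k-1}, q_{k-1}) = (p_5, q_5); compute convergents through index 5.
Convergents (p_i = a_i*p_{i-1} + p_{i-2}, q_i = a_i*q_{i-1} + q_{i-2} with p_{-2}=0, p_{-1}=1, q_{-2}=1, q_{-1}=0):
  i=0: a_0=7, p_0 = 7*1 + 0 = 7, q_0 = 7*0 + 1 = 1.
  i=1: a_1=1, p_1 = 1*7 + 1 = 8, q_1 = 1*1 + 0 = 1.
  i=2: a_2=1, p_2 = 1*8 + 7 = 15, q_2 = 1*1 + 1 = 2.
  i=3: a_3=4, p_3 = 4*15 + 8 = 68, q_3 = 4*2 + 1 = 9.
  i=4: a_4=1, p_4 = 1*68 + 15 = 83, q_4 = 1*9 + 2 = 11.
  i=5: a_5=1, p_5 = 1*83 + 68 = 151, q_5 = 1*11 + 9 = 20.
Check: 151^2 - 57*20^2 = 22801 - 22800 = 1, so (x, y) = (151, 20) solves the equation, and by the theorem it is the least positive solution.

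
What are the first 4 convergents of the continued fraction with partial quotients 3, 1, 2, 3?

Using the convergent recurrence p_i = a_i*p_{i-1} + p_{i-2}, q_i = a_i*q_{i-1} + q_{i-2} with p_{-2}=0, p_{-1}=1, q_{-2}=1, q_{-1}=0:
  i=0: a_0=3, p_0 = 3*1 + 0 = 3, q_0 = 3*0 + 1 = 1.
  i=1: a_1=1, p_1 = 1*3 + 1 = 4, q_1 = 1*1 + 0 = 1.
  i=2: a_2=2, p_2 = 2*4 + 3 = 11, q_2 = 2*1 + 1 = 3.
  i=3: a_3=3, p_3 = 3*11 + 4 = 37, q_3 = 3*3 + 1 = 10.

3/1, 4/1, 11/3, 37/10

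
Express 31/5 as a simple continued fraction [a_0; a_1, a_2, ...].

[6; 5]

Run the Euclidean algorithm on 31 and 5; the successive quotients are the partial quotients a_0, a_1, ... (each step inverts the fractional part left over by the previous one):
  31 = 6*5 + 1, so a_0 = 6.
  5 = 5*1 + 0, so a_1 = 5.
The remainder reaches 0 after 2 divisions, so the expansion has 2 partial quotients, read off in order.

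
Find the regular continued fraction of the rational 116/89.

[1; 3, 3, 2, 1, 2]

Run the Euclidean algorithm on 116 and 89; the successive quotients are the partial quotients a_0, a_1, ... (each step inverts the fractional part left over by the previous one):
  116 = 1*89 + 27, so a_0 = 1.
  89 = 3*27 + 8, so a_1 = 3.
  27 = 3*8 + 3, so a_2 = 3.
  8 = 2*3 + 2, so a_3 = 2.
  3 = 1*2 + 1, so a_4 = 1.
  2 = 2*1 + 0, so a_5 = 2.
The remainder reaches 0 after 6 divisions, so the expansion has 6 partial quotients, read off in order.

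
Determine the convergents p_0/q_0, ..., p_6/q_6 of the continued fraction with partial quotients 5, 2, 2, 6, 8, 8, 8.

5/1, 11/2, 27/5, 173/32, 1411/261, 11461/2120, 93099/17221

Using the convergent recurrence p_i = a_i*p_{i-1} + p_{i-2}, q_i = a_i*q_{i-1} + q_{i-2} with p_{-2}=0, p_{-1}=1, q_{-2}=1, q_{-1}=0:
  i=0: a_0=5, p_0 = 5*1 + 0 = 5, q_0 = 5*0 + 1 = 1.
  i=1: a_1=2, p_1 = 2*5 + 1 = 11, q_1 = 2*1 + 0 = 2.
  i=2: a_2=2, p_2 = 2*11 + 5 = 27, q_2 = 2*2 + 1 = 5.
  i=3: a_3=6, p_3 = 6*27 + 11 = 173, q_3 = 6*5 + 2 = 32.
  i=4: a_4=8, p_4 = 8*173 + 27 = 1411, q_4 = 8*32 + 5 = 261.
  i=5: a_5=8, p_5 = 8*1411 + 173 = 11461, q_5 = 8*261 + 32 = 2120.
  i=6: a_6=8, p_6 = 8*11461 + 1411 = 93099, q_6 = 8*2120 + 261 = 17221.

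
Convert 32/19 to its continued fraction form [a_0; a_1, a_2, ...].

Run the Euclidean algorithm on 32 and 19; the successive quotients are the partial quotients a_0, a_1, ... (each step inverts the fractional part left over by the previous one):
  32 = 1*19 + 13, so a_0 = 1.
  19 = 1*13 + 6, so a_1 = 1.
  13 = 2*6 + 1, so a_2 = 2.
  6 = 6*1 + 0, so a_3 = 6.
The remainder reaches 0 after 4 divisions, so the expansion has 4 partial quotients, read off in order.

[1; 1, 2, 6]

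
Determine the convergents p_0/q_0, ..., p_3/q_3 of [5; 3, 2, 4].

5/1, 16/3, 37/7, 164/31

Using the convergent recurrence p_i = a_i*p_{i-1} + p_{i-2}, q_i = a_i*q_{i-1} + q_{i-2} with p_{-2}=0, p_{-1}=1, q_{-2}=1, q_{-1}=0:
  i=0: a_0=5, p_0 = 5*1 + 0 = 5, q_0 = 5*0 + 1 = 1.
  i=1: a_1=3, p_1 = 3*5 + 1 = 16, q_1 = 3*1 + 0 = 3.
  i=2: a_2=2, p_2 = 2*16 + 5 = 37, q_2 = 2*3 + 1 = 7.
  i=3: a_3=4, p_3 = 4*37 + 16 = 164, q_3 = 4*7 + 3 = 31.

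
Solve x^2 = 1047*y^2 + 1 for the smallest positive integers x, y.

First expand sqrt(1047) as a continued fraction. With x_i = (sqrt(1047) + m_i)/d_i and (m_0, d_0) = (0, 1): a_0 = floor(sqrt(1047)) = 32, since 32^2 = 1024 <= 1047 < 1089 = 33^2.
Iterate m_{i+1} = d_i*a_i - m_i, d_{i+1} = (1047 - m_{i+1}^2)/d_i, a_{i+1} = floor((a_0 + m_{i+1})/d_{i+1}):
  m_1 = 1*32 - 0 = 32, d_1 = (1047 - 32^2)/1 = 23/1 = 23, a_1 = floor((32 + 32)/23) = 2.
  m_2 = 23*2 - 32 = 14, d_2 = (1047 - 14^2)/23 = 851/23 = 37, a_2 = floor((32 + 14)/37) = 1.
  m_3 = 37*1 - 14 = 23, d_3 = (1047 - 23^2)/37 = 518/37 = 14, a_3 = floor((32 + 23)/14) = 3.
  m_4 = 14*3 - 23 = 19, d_4 = (1047 - 19^2)/14 = 686/14 = 49, a_4 = floor((32 + 19)/49) = 1.
  m_5 = 49*1 - 19 = 30, d_5 = (1047 - 30^2)/49 = 147/49 = 3, a_5 = floor((32 + 30)/3) = 20.
  m_6 = 3*20 - 30 = 30, d_6 = (1047 - 30^2)/3 = 147/3 = 49, a_6 = floor((32 + 30)/49) = 1.
  m_7 = 49*1 - 30 = 19, d_7 = (1047 - 19^2)/49 = 686/49 = 14, a_7 = floor((32 + 19)/14) = 3.
  m_8 = 14*3 - 19 = 23, d_8 = (1047 - 23^2)/14 = 518/14 = 37, a_8 = floor((32 + 23)/37) = 1.
  m_9 = 37*1 - 23 = 14, d_9 = (1047 - 14^2)/37 = 851/37 = 23, a_9 = floor((32 + 14)/23) = 2.
  m_10 = 23*2 - 14 = 32, d_10 = (1047 - 32^2)/23 = 23/23 = 1, a_10 = floor((32 + 32)/1) = 64.
  m_11 = 1*64 - 32 = 32, d_11 = (1047 - 32^2)/1 = 23/1 = 23: (m_11, d_11) = (m_1, d_1) = (32, 23), so from here the quotients repeat a_1, ..., a_10; the period length is 10.
So sqrt(1047) = [32; (2, 1, 3, 1, 20, 1, 3, 1, 2, 64)] with period length k = 10.
k is even, so the fundamental solution of x^2 - 1047y^2 = 1 is (p_{k-1}, q_{k-1}) = (p_9, q_9); compute convergents through index 9.
Convergents (p_i = a_i*p_{i-1} + p_{i-2}, q_i = a_i*q_{i-1} + q_{i-2} with p_{-2}=0, p_{-1}=1, q_{-2}=1, q_{-1}=0):
  i=0: a_0=32, p_0 = 32*1 + 0 = 32, q_0 = 32*0 + 1 = 1.
  i=1: a_1=2, p_1 = 2*32 + 1 = 65, q_1 = 2*1 + 0 = 2.
  i=2: a_2=1, p_2 = 1*65 + 32 = 97, q_2 = 1*2 + 1 = 3.
  i=3: a_3=3, p_3 = 3*97 + 65 = 356, q_3 = 3*3 + 2 = 11.
  i=4: a_4=1, p_4 = 1*356 + 97 = 453, q_4 = 1*11 + 3 = 14.
  i=5: a_5=20, p_5 = 20*453 + 356 = 9416, q_5 = 20*14 + 11 = 291.
  i=6: a_6=1, p_6 = 1*9416 + 453 = 9869, q_6 = 1*291 + 14 = 305.
  i=7: a_7=3, p_7 = 3*9869 + 9416 = 39023, q_7 = 3*305 + 291 = 1206.
  i=8: a_8=1, p_8 = 1*39023 + 9869 = 48892, q_8 = 1*1206 + 305 = 1511.
  i=9: a_9=2, p_9 = 2*48892 + 39023 = 136807, q_9 = 2*1511 + 1206 = 4228.
Check: 136807^2 - 1047*4228^2 = 18716155249 - 18716155248 = 1, so (x, y) = (136807, 4228) solves the equation, and by the theorem it is the least positive solution.

(x, y) = (136807, 4228)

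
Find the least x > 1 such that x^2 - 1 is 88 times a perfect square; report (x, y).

(x, y) = (197, 21)

First expand sqrt(88) as a continued fraction. With x_i = (sqrt(88) + m_i)/d_i and (m_0, d_0) = (0, 1): a_0 = floor(sqrt(88)) = 9, since 9^2 = 81 <= 88 < 100 = 10^2.
Iterate m_{i+1} = d_i*a_i - m_i, d_{i+1} = (88 - m_{i+1}^2)/d_i, a_{i+1} = floor((a_0 + m_{i+1})/d_{i+1}):
  m_1 = 1*9 - 0 = 9, d_1 = (88 - 9^2)/1 = 7/1 = 7, a_1 = floor((9 + 9)/7) = 2.
  m_2 = 7*2 - 9 = 5, d_2 = (88 - 5^2)/7 = 63/7 = 9, a_2 = floor((9 + 5)/9) = 1.
  m_3 = 9*1 - 5 = 4, d_3 = (88 - 4^2)/9 = 72/9 = 8, a_3 = floor((9 + 4)/8) = 1.
  m_4 = 8*1 - 4 = 4, d_4 = (88 - 4^2)/8 = 72/8 = 9, a_4 = floor((9 + 4)/9) = 1.
  m_5 = 9*1 - 4 = 5, d_5 = (88 - 5^2)/9 = 63/9 = 7, a_5 = floor((9 + 5)/7) = 2.
  m_6 = 7*2 - 5 = 9, d_6 = (88 - 9^2)/7 = 7/7 = 1, a_6 = floor((9 + 9)/1) = 18.
  m_7 = 1*18 - 9 = 9, d_7 = (88 - 9^2)/1 = 7/1 = 7: (m_7, d_7) = (m_1, d_1) = (9, 7), so from here the quotients repeat a_1, ..., a_6; the period length is 6.
So sqrt(88) = [9; (2, 1, 1, 1, 2, 18)] with period length k = 6.
k is even, so the fundamental solution of x^2 - 88y^2 = 1 is (p_{k-1}, q_{k-1}) = (p_5, q_5); compute convergents through index 5.
Convergents (p_i = a_i*p_{i-1} + p_{i-2}, q_i = a_i*q_{i-1} + q_{i-2} with p_{-2}=0, p_{-1}=1, q_{-2}=1, q_{-1}=0):
  i=0: a_0=9, p_0 = 9*1 + 0 = 9, q_0 = 9*0 + 1 = 1.
  i=1: a_1=2, p_1 = 2*9 + 1 = 19, q_1 = 2*1 + 0 = 2.
  i=2: a_2=1, p_2 = 1*19 + 9 = 28, q_2 = 1*2 + 1 = 3.
  i=3: a_3=1, p_3 = 1*28 + 19 = 47, q_3 = 1*3 + 2 = 5.
  i=4: a_4=1, p_4 = 1*47 + 28 = 75, q_4 = 1*5 + 3 = 8.
  i=5: a_5=2, p_5 = 2*75 + 47 = 197, q_5 = 2*8 + 5 = 21.
Check: 197^2 - 88*21^2 = 38809 - 38808 = 1, so (x, y) = (197, 21) solves the equation, and by the theorem it is the least positive solution.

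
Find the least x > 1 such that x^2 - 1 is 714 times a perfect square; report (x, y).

(x, y) = (4115, 154)

First expand sqrt(714) as a continued fraction. With x_i = (sqrt(714) + m_i)/d_i and (m_0, d_0) = (0, 1): a_0 = floor(sqrt(714)) = 26, since 26^2 = 676 <= 714 < 729 = 27^2.
Iterate m_{i+1} = d_i*a_i - m_i, d_{i+1} = (714 - m_{i+1}^2)/d_i, a_{i+1} = floor((a_0 + m_{i+1})/d_{i+1}):
  m_1 = 1*26 - 0 = 26, d_1 = (714 - 26^2)/1 = 38/1 = 38, a_1 = floor((26 + 26)/38) = 1.
  m_2 = 38*1 - 26 = 12, d_2 = (714 - 12^2)/38 = 570/38 = 15, a_2 = floor((26 + 12)/15) = 2.
  m_3 = 15*2 - 12 = 18, d_3 = (714 - 18^2)/15 = 390/15 = 26, a_3 = floor((26 + 18)/26) = 1.
  m_4 = 26*1 - 18 = 8, d_4 = (714 - 8^2)/26 = 650/26 = 25, a_4 = floor((26 + 8)/25) = 1.
  m_5 = 25*1 - 8 = 17, d_5 = (714 - 17^2)/25 = 425/25 = 17, a_5 = floor((26 + 17)/17) = 2.
  m_6 = 17*2 - 17 = 17, d_6 = (714 - 17^2)/17 = 425/17 = 25, a_6 = floor((26 + 17)/25) = 1.
  m_7 = 25*1 - 17 = 8, d_7 = (714 - 8^2)/25 = 650/25 = 26, a_7 = floor((26 + 8)/26) = 1.
  m_8 = 26*1 - 8 = 18, d_8 = (714 - 18^2)/26 = 390/26 = 15, a_8 = floor((26 + 18)/15) = 2.
  m_9 = 15*2 - 18 = 12, d_9 = (714 - 12^2)/15 = 570/15 = 38, a_9 = floor((26 + 12)/38) = 1.
  m_10 = 38*1 - 12 = 26, d_10 = (714 - 26^2)/38 = 38/38 = 1, a_10 = floor((26 + 26)/1) = 52.
  m_11 = 1*52 - 26 = 26, d_11 = (714 - 26^2)/1 = 38/1 = 38: (m_11, d_11) = (m_1, d_1) = (26, 38), so from here the quotients repeat a_1, ..., a_10; the period length is 10.
So sqrt(714) = [26; (1, 2, 1, 1, 2, 1, 1, 2, 1, 52)] with period length k = 10.
k is even, so the fundamental solution of x^2 - 714y^2 = 1 is (p_{k-1}, q_{k-1}) = (p_9, q_9); compute convergents through index 9.
Convergents (p_i = a_i*p_{i-1} + p_{i-2}, q_i = a_i*q_{i-1} + q_{i-2} with p_{-2}=0, p_{-1}=1, q_{-2}=1, q_{-1}=0):
  i=0: a_0=26, p_0 = 26*1 + 0 = 26, q_0 = 26*0 + 1 = 1.
  i=1: a_1=1, p_1 = 1*26 + 1 = 27, q_1 = 1*1 + 0 = 1.
  i=2: a_2=2, p_2 = 2*27 + 26 = 80, q_2 = 2*1 + 1 = 3.
  i=3: a_3=1, p_3 = 1*80 + 27 = 107, q_3 = 1*3 + 1 = 4.
  i=4: a_4=1, p_4 = 1*107 + 80 = 187, q_4 = 1*4 + 3 = 7.
  i=5: a_5=2, p_5 = 2*187 + 107 = 481, q_5 = 2*7 + 4 = 18.
  i=6: a_6=1, p_6 = 1*481 + 187 = 668, q_6 = 1*18 + 7 = 25.
  i=7: a_7=1, p_7 = 1*668 + 481 = 1149, q_7 = 1*25 + 18 = 43.
  i=8: a_8=2, p_8 = 2*1149 + 668 = 2966, q_8 = 2*43 + 25 = 111.
  i=9: a_9=1, p_9 = 1*2966 + 1149 = 4115, q_9 = 1*111 + 43 = 154.
Check: 4115^2 - 714*154^2 = 16933225 - 16933224 = 1, so (x, y) = (4115, 154) solves the equation, and by the theorem it is the least positive solution.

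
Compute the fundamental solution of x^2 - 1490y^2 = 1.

(x, y) = (74499, 1930)

First expand sqrt(1490) as a continued fraction. With x_i = (sqrt(1490) + m_i)/d_i and (m_0, d_0) = (0, 1): a_0 = floor(sqrt(1490)) = 38, since 38^2 = 1444 <= 1490 < 1521 = 39^2.
Iterate m_{i+1} = d_i*a_i - m_i, d_{i+1} = (1490 - m_{i+1}^2)/d_i, a_{i+1} = floor((a_0 + m_{i+1})/d_{i+1}):
  m_1 = 1*38 - 0 = 38, d_1 = (1490 - 38^2)/1 = 46/1 = 46, a_1 = floor((38 + 38)/46) = 1.
  m_2 = 46*1 - 38 = 8, d_2 = (1490 - 8^2)/46 = 1426/46 = 31, a_2 = floor((38 + 8)/31) = 1.
  m_3 = 31*1 - 8 = 23, d_3 = (1490 - 23^2)/31 = 961/31 = 31, a_3 = floor((38 + 23)/31) = 1.
  m_4 = 31*1 - 23 = 8, d_4 = (1490 - 8^2)/31 = 1426/31 = 46, a_4 = floor((38 + 8)/46) = 1.
  m_5 = 46*1 - 8 = 38, d_5 = (1490 - 38^2)/46 = 46/46 = 1, a_5 = floor((38 + 38)/1) = 76.
  m_6 = 1*76 - 38 = 38, d_6 = (1490 - 38^2)/1 = 46/1 = 46: (m_6, d_6) = (m_1, d_1) = (38, 46), so from here the quotients repeat a_1, ..., a_5; the period length is 5.
So sqrt(1490) = [38; (1, 1, 1, 1, 76)] with period length k = 5.
k is odd, so (p_{k-1}, q_{k-1}) only solves x^2 - 1490y^2 = -1 and the fundamental solution of x^2 - 1490y^2 = 1 is (p_{2k-1}, q_{2k-1}) = (p_9, q_9); compute convergents through index 9, running through the period twice.
Convergents (p_i = a_i*p_{i-1} + p_{i-2}, q_i = a_i*q_{i-1} + q_{i-2} with p_{-2}=0, p_{-1}=1, q_{-2}=1, q_{-1}=0):
  i=0: a_0=38, p_0 = 38*1 + 0 = 38, q_0 = 38*0 + 1 = 1.
  i=1: a_1=1, p_1 = 1*38 + 1 = 39, q_1 = 1*1 + 0 = 1.
  i=2: a_2=1, p_2 = 1*39 + 38 = 77, q_2 = 1*1 + 1 = 2.
  i=3: a_3=1, p_3 = 1*77 + 39 = 116, q_3 = 1*2 + 1 = 3.
  i=4: a_4=1, p_4 = 1*116 + 77 = 193, q_4 = 1*3 + 2 = 5.
  i=5: a_5=76, p_5 = 76*193 + 116 = 14784, q_5 = 76*5 + 3 = 383.
  i=6: a_6=1, p_6 = 1*14784 + 193 = 14977, q_6 = 1*383 + 5 = 388.
  i=7: a_7=1, p_7 = 1*14977 + 14784 = 29761, q_7 = 1*388 + 383 = 771.
  i=8: a_8=1, p_8 = 1*29761 + 14977 = 44738, q_8 = 1*771 + 388 = 1159.
  i=9: a_9=1, p_9 = 1*44738 + 29761 = 74499, q_9 = 1*1159 + 771 = 1930.
Indeed p_4^2 - 1490*q_4^2 = 37249 - 37250 = -1, not +1.
Check: 74499^2 - 1490*1930^2 = 5550101001 - 5550101000 = 1, so (x, y) = (74499, 1930) solves the equation, and by the theorem it is the least positive solution.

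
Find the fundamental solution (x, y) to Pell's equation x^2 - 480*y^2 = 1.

(x, y) = (241, 11)

First expand sqrt(480) as a continued fraction. With x_i = (sqrt(480) + m_i)/d_i and (m_0, d_0) = (0, 1): a_0 = floor(sqrt(480)) = 21, since 21^2 = 441 <= 480 < 484 = 22^2.
Iterate m_{i+1} = d_i*a_i - m_i, d_{i+1} = (480 - m_{i+1}^2)/d_i, a_{i+1} = floor((a_0 + m_{i+1})/d_{i+1}):
  m_1 = 1*21 - 0 = 21, d_1 = (480 - 21^2)/1 = 39/1 = 39, a_1 = floor((21 + 21)/39) = 1.
  m_2 = 39*1 - 21 = 18, d_2 = (480 - 18^2)/39 = 156/39 = 4, a_2 = floor((21 + 18)/4) = 9.
  m_3 = 4*9 - 18 = 18, d_3 = (480 - 18^2)/4 = 156/4 = 39, a_3 = floor((21 + 18)/39) = 1.
  m_4 = 39*1 - 18 = 21, d_4 = (480 - 21^2)/39 = 39/39 = 1, a_4 = floor((21 + 21)/1) = 42.
  m_5 = 1*42 - 21 = 21, d_5 = (480 - 21^2)/1 = 39/1 = 39: (m_5, d_5) = (m_1, d_1) = (21, 39), so from here the quotients repeat a_1, ..., a_4; the period length is 4.
So sqrt(480) = [21; (1, 9, 1, 42)] with period length k = 4.
k is even, so the fundamental solution of x^2 - 480y^2 = 1 is (p_{k-1}, q_{k-1}) = (p_3, q_3); compute convergents through index 3.
Convergents (p_i = a_i*p_{i-1} + p_{i-2}, q_i = a_i*q_{i-1} + q_{i-2} with p_{-2}=0, p_{-1}=1, q_{-2}=1, q_{-1}=0):
  i=0: a_0=21, p_0 = 21*1 + 0 = 21, q_0 = 21*0 + 1 = 1.
  i=1: a_1=1, p_1 = 1*21 + 1 = 22, q_1 = 1*1 + 0 = 1.
  i=2: a_2=9, p_2 = 9*22 + 21 = 219, q_2 = 9*1 + 1 = 10.
  i=3: a_3=1, p_3 = 1*219 + 22 = 241, q_3 = 1*10 + 1 = 11.
Check: 241^2 - 480*11^2 = 58081 - 58080 = 1, so (x, y) = (241, 11) solves the equation, and by the theorem it is the least positive solution.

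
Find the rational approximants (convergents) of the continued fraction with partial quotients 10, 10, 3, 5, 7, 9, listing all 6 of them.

Using the convergent recurrence p_i = a_i*p_{i-1} + p_{i-2}, q_i = a_i*q_{i-1} + q_{i-2} with p_{-2}=0, p_{-1}=1, q_{-2}=1, q_{-1}=0:
  i=0: a_0=10, p_0 = 10*1 + 0 = 10, q_0 = 10*0 + 1 = 1.
  i=1: a_1=10, p_1 = 10*10 + 1 = 101, q_1 = 10*1 + 0 = 10.
  i=2: a_2=3, p_2 = 3*101 + 10 = 313, q_2 = 3*10 + 1 = 31.
  i=3: a_3=5, p_3 = 5*313 + 101 = 1666, q_3 = 5*31 + 10 = 165.
  i=4: a_4=7, p_4 = 7*1666 + 313 = 11975, q_4 = 7*165 + 31 = 1186.
  i=5: a_5=9, p_5 = 9*11975 + 1666 = 109441, q_5 = 9*1186 + 165 = 10839.

10/1, 101/10, 313/31, 1666/165, 11975/1186, 109441/10839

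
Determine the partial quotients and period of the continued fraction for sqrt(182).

Write x_i = (sqrt(182) + m_i)/d_i with (m_0, d_0) = (0, 1). a_0 = floor(sqrt(182)) = 13, since 13^2 = 169 <= 182 < 196 = 14^2.
Iterate m_{i+1} = d_i*a_i - m_i, d_{i+1} = (182 - m_{i+1}^2)/d_i, a_{i+1} = floor((a_0 + m_{i+1})/d_{i+1}):
  m_1 = 1*13 - 0 = 13, d_1 = (182 - 13^2)/1 = 13/1 = 13, a_1 = floor((13 + 13)/13) = 2.
  m_2 = 13*2 - 13 = 13, d_2 = (182 - 13^2)/13 = 13/13 = 1, a_2 = floor((13 + 13)/1) = 26.
  m_3 = 1*26 - 13 = 13, d_3 = (182 - 13^2)/1 = 13/1 = 13: (m_3, d_3) = (m_1, d_1) = (13, 13), so from here the quotients repeat a_1, a_2; the period length is 2.
Hence the expansion of sqrt(182) is a_0 = 13 followed by the repeating block 2, 26 (period 2).

[13; (2, 26)]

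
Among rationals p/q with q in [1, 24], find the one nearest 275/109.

Expand x = 275/109 as a continued fraction with the Euclidean algorithm:
  275 = 2*109 + 57, so a_0 = 2.
  109 = 1*57 + 52, so a_1 = 1.
  57 = 1*52 + 5, so a_2 = 1.
  52 = 10*5 + 2, so a_3 = 10.
  5 = 2*2 + 1, so a_4 = 2.
  2 = 2*1 + 0, so a_5 = 2.
so x = [2; 1, 1, 10, 2, 2].
Convergents (p_i = a_i*p_{i-1} + p_{i-2}, q_i = a_i*q_{i-1} + q_{i-2} with p_{-2}=0, p_{-1}=1, q_{-2}=1, q_{-1}=0), until the denominator exceeds 24:
  i=0: a_0=2, p_0 = 2*1 + 0 = 2, q_0 = 2*0 + 1 = 1.
  i=1: a_1=1, p_1 = 1*2 + 1 = 3, q_1 = 1*1 + 0 = 1.
  i=2: a_2=1, p_2 = 1*3 + 2 = 5, q_2 = 1*1 + 1 = 2.
  i=3: a_3=10, p_3 = 10*5 + 3 = 53, q_3 = 10*2 + 1 = 21.
  i=4: a_4=2, p_4 = 2*53 + 5 = 111, q_4 = 2*21 + 2 = 44.
q_4 = 44 > 24, so the last convergent with denominator <= 24 is p_3/q_3 = 53/21.
The closest fraction with denominator <= 24 is either p_3/q_3 or the intermediate fraction (k*p_3 + p_2)/(k*q_3 + q_2) with the largest k >= 1 whose denominator stays <= 24; these approach x as k grows, and every other convergent or intermediate fraction in range is farther away.
Largest k: floor((24 - q_2)/q_3) = floor((24 - 2)/21) = 1.
That gives (1*53 + 5)/(1*21 + 2) = 58/23.
Compare the errors: |x - 53/21| = |275*21 - 53*109|/(109*21) = 2/2289, and |x - 58/23| = |275*23 - 58*109|/(109*23) = 3/2507.
Cross-multiplying, 2*2507 = 5014 < 6867 = 3*2289, so 2/2289 is smaller: the convergent 53/21 is closer to x than 58/23.

53/21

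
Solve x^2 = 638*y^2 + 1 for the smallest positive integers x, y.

(x, y) = (42283, 1674)

First expand sqrt(638) as a continued fraction. With x_i = (sqrt(638) + m_i)/d_i and (m_0, d_0) = (0, 1): a_0 = floor(sqrt(638)) = 25, since 25^2 = 625 <= 638 < 676 = 26^2.
Iterate m_{i+1} = d_i*a_i - m_i, d_{i+1} = (638 - m_{i+1}^2)/d_i, a_{i+1} = floor((a_0 + m_{i+1})/d_{i+1}):
  m_1 = 1*25 - 0 = 25, d_1 = (638 - 25^2)/1 = 13/1 = 13, a_1 = floor((25 + 25)/13) = 3.
  m_2 = 13*3 - 25 = 14, d_2 = (638 - 14^2)/13 = 442/13 = 34, a_2 = floor((25 + 14)/34) = 1.
  m_3 = 34*1 - 14 = 20, d_3 = (638 - 20^2)/34 = 238/34 = 7, a_3 = floor((25 + 20)/7) = 6.
  m_4 = 7*6 - 20 = 22, d_4 = (638 - 22^2)/7 = 154/7 = 22, a_4 = floor((25 + 22)/22) = 2.
  m_5 = 22*2 - 22 = 22, d_5 = (638 - 22^2)/22 = 154/22 = 7, a_5 = floor((25 + 22)/7) = 6.
  m_6 = 7*6 - 22 = 20, d_6 = (638 - 20^2)/7 = 238/7 = 34, a_6 = floor((25 + 20)/34) = 1.
  m_7 = 34*1 - 20 = 14, d_7 = (638 - 14^2)/34 = 442/34 = 13, a_7 = floor((25 + 14)/13) = 3.
  m_8 = 13*3 - 14 = 25, d_8 = (638 - 25^2)/13 = 13/13 = 1, a_8 = floor((25 + 25)/1) = 50.
  m_9 = 1*50 - 25 = 25, d_9 = (638 - 25^2)/1 = 13/1 = 13: (m_9, d_9) = (m_1, d_1) = (25, 13), so from here the quotients repeat a_1, ..., a_8; the period length is 8.
So sqrt(638) = [25; (3, 1, 6, 2, 6, 1, 3, 50)] with period length k = 8.
k is even, so the fundamental solution of x^2 - 638y^2 = 1 is (p_{k-1}, q_{k-1}) = (p_7, q_7); compute convergents through index 7.
Convergents (p_i = a_i*p_{i-1} + p_{i-2}, q_i = a_i*q_{i-1} + q_{i-2} with p_{-2}=0, p_{-1}=1, q_{-2}=1, q_{-1}=0):
  i=0: a_0=25, p_0 = 25*1 + 0 = 25, q_0 = 25*0 + 1 = 1.
  i=1: a_1=3, p_1 = 3*25 + 1 = 76, q_1 = 3*1 + 0 = 3.
  i=2: a_2=1, p_2 = 1*76 + 25 = 101, q_2 = 1*3 + 1 = 4.
  i=3: a_3=6, p_3 = 6*101 + 76 = 682, q_3 = 6*4 + 3 = 27.
  i=4: a_4=2, p_4 = 2*682 + 101 = 1465, q_4 = 2*27 + 4 = 58.
  i=5: a_5=6, p_5 = 6*1465 + 682 = 9472, q_5 = 6*58 + 27 = 375.
  i=6: a_6=1, p_6 = 1*9472 + 1465 = 10937, q_6 = 1*375 + 58 = 433.
  i=7: a_7=3, p_7 = 3*10937 + 9472 = 42283, q_7 = 3*433 + 375 = 1674.
Check: 42283^2 - 638*1674^2 = 1787852089 - 1787852088 = 1, so (x, y) = (42283, 1674) solves the equation, and by the theorem it is the least positive solution.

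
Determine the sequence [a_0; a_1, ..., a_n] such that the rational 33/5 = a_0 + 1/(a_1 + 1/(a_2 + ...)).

Run the Euclidean algorithm on 33 and 5; the successive quotients are the partial quotients a_0, a_1, ... (each step inverts the fractional part left over by the previous one):
  33 = 6*5 + 3, so a_0 = 6.
  5 = 1*3 + 2, so a_1 = 1.
  3 = 1*2 + 1, so a_2 = 1.
  2 = 2*1 + 0, so a_3 = 2.
The remainder reaches 0 after 4 divisions, so the expansion has 4 partial quotients, read off in order.

[6; 1, 1, 2]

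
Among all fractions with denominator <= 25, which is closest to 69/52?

4/3

Expand x = 69/52 as a continued fraction with the Euclidean algorithm:
  69 = 1*52 + 17, so a_0 = 1.
  52 = 3*17 + 1, so a_1 = 3.
  17 = 17*1 + 0, so a_2 = 17.
so x = [1; 3, 17].
Convergents (p_i = a_i*p_{i-1} + p_{i-2}, q_i = a_i*q_{i-1} + q_{i-2} with p_{-2}=0, p_{-1}=1, q_{-2}=1, q_{-1}=0), until the denominator exceeds 25:
  i=0: a_0=1, p_0 = 1*1 + 0 = 1, q_0 = 1*0 + 1 = 1.
  i=1: a_1=3, p_1 = 3*1 + 1 = 4, q_1 = 3*1 + 0 = 3.
  i=2: a_2=17, p_2 = 17*4 + 1 = 69, q_2 = 17*3 + 1 = 52.
q_2 = 52 > 25, so the last convergent with denominator <= 25 is p_1/q_1 = 4/3.
The closest fraction with denominator <= 25 is either p_1/q_1 or the intermediate fraction (k*p_1 + p_0)/(k*q_1 + q_0) with the largest k >= 1 whose denominator stays <= 25; these approach x as k grows, and every other convergent or intermediate fraction in range is farther away.
Largest k: floor((25 - q_0)/q_1) = floor((25 - 1)/3) = 8.
That gives (8*4 + 1)/(8*3 + 1) = 33/25.
Compare the errors: |x - 4/3| = |69*3 - 4*52|/(52*3) = 1/156, and |x - 33/25| = |69*25 - 33*52|/(52*25) = 9/1300.
Cross-multiplying, 1*1300 = 1300 < 1404 = 9*156, so 1/156 is smaller: the convergent 4/3 is closer to x than 33/25.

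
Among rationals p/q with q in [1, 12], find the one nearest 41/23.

Expand x = 41/23 as a continued fraction with the Euclidean algorithm:
  41 = 1*23 + 18, so a_0 = 1.
  23 = 1*18 + 5, so a_1 = 1.
  18 = 3*5 + 3, so a_2 = 3.
  5 = 1*3 + 2, so a_3 = 1.
  3 = 1*2 + 1, so a_4 = 1.
  2 = 2*1 + 0, so a_5 = 2.
so x = [1; 1, 3, 1, 1, 2].
Convergents (p_i = a_i*p_{i-1} + p_{i-2}, q_i = a_i*q_{i-1} + q_{i-2} with p_{-2}=0, p_{-1}=1, q_{-2}=1, q_{-1}=0), until the denominator exceeds 12:
  i=0: a_0=1, p_0 = 1*1 + 0 = 1, q_0 = 1*0 + 1 = 1.
  i=1: a_1=1, p_1 = 1*1 + 1 = 2, q_1 = 1*1 + 0 = 1.
  i=2: a_2=3, p_2 = 3*2 + 1 = 7, q_2 = 3*1 + 1 = 4.
  i=3: a_3=1, p_3 = 1*7 + 2 = 9, q_3 = 1*4 + 1 = 5.
  i=4: a_4=1, p_4 = 1*9 + 7 = 16, q_4 = 1*5 + 4 = 9.
  i=5: a_5=2, p_5 = 2*16 + 9 = 41, q_5 = 2*9 + 5 = 23.
q_5 = 23 > 12, so the last convergent with denominator <= 12 is p_4/q_4 = 16/9.
The closest fraction with denominator <= 12 is either p_4/q_4 or the intermediate fraction (k*p_4 + p_3)/(k*q_4 + q_3) with the largest k >= 1 whose denominator stays <= 12; these approach x as k grows, and every other convergent or intermediate fraction in range is farther away.
Largest k: floor((12 - q_3)/q_4) = floor((12 - 5)/9) = 0.
Since k = 0, no intermediate fraction beyond p_4/q_4 has denominator <= 12, so the convergent 16/9 is the closest (its error is |41*9 - 16*23|/(23*9) = 1/207).

16/9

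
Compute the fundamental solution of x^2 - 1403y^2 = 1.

(x, y) = (74726, 1995)

First expand sqrt(1403) as a continued fraction. With x_i = (sqrt(1403) + m_i)/d_i and (m_0, d_0) = (0, 1): a_0 = floor(sqrt(1403)) = 37, since 37^2 = 1369 <= 1403 < 1444 = 38^2.
Iterate m_{i+1} = d_i*a_i - m_i, d_{i+1} = (1403 - m_{i+1}^2)/d_i, a_{i+1} = floor((a_0 + m_{i+1})/d_{i+1}):
  m_1 = 1*37 - 0 = 37, d_1 = (1403 - 37^2)/1 = 34/1 = 34, a_1 = floor((37 + 37)/34) = 2.
  m_2 = 34*2 - 37 = 31, d_2 = (1403 - 31^2)/34 = 442/34 = 13, a_2 = floor((37 + 31)/13) = 5.
  m_3 = 13*5 - 31 = 34, d_3 = (1403 - 34^2)/13 = 247/13 = 19, a_3 = floor((37 + 34)/19) = 3.
  m_4 = 19*3 - 34 = 23, d_4 = (1403 - 23^2)/19 = 874/19 = 46, a_4 = floor((37 + 23)/46) = 1.
  m_5 = 46*1 - 23 = 23, d_5 = (1403 - 23^2)/46 = 874/46 = 19, a_5 = floor((37 + 23)/19) = 3.
  m_6 = 19*3 - 23 = 34, d_6 = (1403 - 34^2)/19 = 247/19 = 13, a_6 = floor((37 + 34)/13) = 5.
  m_7 = 13*5 - 34 = 31, d_7 = (1403 - 31^2)/13 = 442/13 = 34, a_7 = floor((37 + 31)/34) = 2.
  m_8 = 34*2 - 31 = 37, d_8 = (1403 - 37^2)/34 = 34/34 = 1, a_8 = floor((37 + 37)/1) = 74.
  m_9 = 1*74 - 37 = 37, d_9 = (1403 - 37^2)/1 = 34/1 = 34: (m_9, d_9) = (m_1, d_1) = (37, 34), so from here the quotients repeat a_1, ..., a_8; the period length is 8.
So sqrt(1403) = [37; (2, 5, 3, 1, 3, 5, 2, 74)] with period length k = 8.
k is even, so the fundamental solution of x^2 - 1403y^2 = 1 is (p_{k-1}, q_{k-1}) = (p_7, q_7); compute convergents through index 7.
Convergents (p_i = a_i*p_{i-1} + p_{i-2}, q_i = a_i*q_{i-1} + q_{i-2} with p_{-2}=0, p_{-1}=1, q_{-2}=1, q_{-1}=0):
  i=0: a_0=37, p_0 = 37*1 + 0 = 37, q_0 = 37*0 + 1 = 1.
  i=1: a_1=2, p_1 = 2*37 + 1 = 75, q_1 = 2*1 + 0 = 2.
  i=2: a_2=5, p_2 = 5*75 + 37 = 412, q_2 = 5*2 + 1 = 11.
  i=3: a_3=3, p_3 = 3*412 + 75 = 1311, q_3 = 3*11 + 2 = 35.
  i=4: a_4=1, p_4 = 1*1311 + 412 = 1723, q_4 = 1*35 + 11 = 46.
  i=5: a_5=3, p_5 = 3*1723 + 1311 = 6480, q_5 = 3*46 + 35 = 173.
  i=6: a_6=5, p_6 = 5*6480 + 1723 = 34123, q_6 = 5*173 + 46 = 911.
  i=7: a_7=2, p_7 = 2*34123 + 6480 = 74726, q_7 = 2*911 + 173 = 1995.
Check: 74726^2 - 1403*1995^2 = 5583975076 - 5583975075 = 1, so (x, y) = (74726, 1995) solves the equation, and by the theorem it is the least positive solution.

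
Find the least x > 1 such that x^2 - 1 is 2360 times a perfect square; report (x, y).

First expand sqrt(2360) as a continued fraction. With x_i = (sqrt(2360) + m_i)/d_i and (m_0, d_0) = (0, 1): a_0 = floor(sqrt(2360)) = 48, since 48^2 = 2304 <= 2360 < 2401 = 49^2.
Iterate m_{i+1} = d_i*a_i - m_i, d_{i+1} = (2360 - m_{i+1}^2)/d_i, a_{i+1} = floor((a_0 + m_{i+1})/d_{i+1}):
  m_1 = 1*48 - 0 = 48, d_1 = (2360 - 48^2)/1 = 56/1 = 56, a_1 = floor((48 + 48)/56) = 1.
  m_2 = 56*1 - 48 = 8, d_2 = (2360 - 8^2)/56 = 2296/56 = 41, a_2 = floor((48 + 8)/41) = 1.
  m_3 = 41*1 - 8 = 33, d_3 = (2360 - 33^2)/41 = 1271/41 = 31, a_3 = floor((48 + 33)/31) = 2.
  m_4 = 31*2 - 33 = 29, d_4 = (2360 - 29^2)/31 = 1519/31 = 49, a_4 = floor((48 + 29)/49) = 1.
  m_5 = 49*1 - 29 = 20, d_5 = (2360 - 20^2)/49 = 1960/49 = 40, a_5 = floor((48 + 20)/40) = 1.
  m_6 = 40*1 - 20 = 20, d_6 = (2360 - 20^2)/40 = 1960/40 = 49, a_6 = floor((48 + 20)/49) = 1.
  m_7 = 49*1 - 20 = 29, d_7 = (2360 - 29^2)/49 = 1519/49 = 31, a_7 = floor((48 + 29)/31) = 2.
  m_8 = 31*2 - 29 = 33, d_8 = (2360 - 33^2)/31 = 1271/31 = 41, a_8 = floor((48 + 33)/41) = 1.
  m_9 = 41*1 - 33 = 8, d_9 = (2360 - 8^2)/41 = 2296/41 = 56, a_9 = floor((48 + 8)/56) = 1.
  m_10 = 56*1 - 8 = 48, d_10 = (2360 - 48^2)/56 = 56/56 = 1, a_10 = floor((48 + 48)/1) = 96.
  m_11 = 1*96 - 48 = 48, d_11 = (2360 - 48^2)/1 = 56/1 = 56: (m_11, d_11) = (m_1, d_1) = (48, 56), so from here the quotients repeat a_1, ..., a_10; the period length is 10.
So sqrt(2360) = [48; (1, 1, 2, 1, 1, 1, 2, 1, 1, 96)] with period length k = 10.
k is even, so the fundamental solution of x^2 - 2360y^2 = 1 is (p_{k-1}, q_{k-1}) = (p_9, q_9); compute convergents through index 9.
Convergents (p_i = a_i*p_{i-1} + p_{i-2}, q_i = a_i*q_{i-1} + q_{i-2} with p_{-2}=0, p_{-1}=1, q_{-2}=1, q_{-1}=0):
  i=0: a_0=48, p_0 = 48*1 + 0 = 48, q_0 = 48*0 + 1 = 1.
  i=1: a_1=1, p_1 = 1*48 + 1 = 49, q_1 = 1*1 + 0 = 1.
  i=2: a_2=1, p_2 = 1*49 + 48 = 97, q_2 = 1*1 + 1 = 2.
  i=3: a_3=2, p_3 = 2*97 + 49 = 243, q_3 = 2*2 + 1 = 5.
  i=4: a_4=1, p_4 = 1*243 + 97 = 340, q_4 = 1*5 + 2 = 7.
  i=5: a_5=1, p_5 = 1*340 + 243 = 583, q_5 = 1*7 + 5 = 12.
  i=6: a_6=1, p_6 = 1*583 + 340 = 923, q_6 = 1*12 + 7 = 19.
  i=7: a_7=2, p_7 = 2*923 + 583 = 2429, q_7 = 2*19 + 12 = 50.
  i=8: a_8=1, p_8 = 1*2429 + 923 = 3352, q_8 = 1*50 + 19 = 69.
  i=9: a_9=1, p_9 = 1*3352 + 2429 = 5781, q_9 = 1*69 + 50 = 119.
Check: 5781^2 - 2360*119^2 = 33419961 - 33419960 = 1, so (x, y) = (5781, 119) solves the equation, and by the theorem it is the least positive solution.

(x, y) = (5781, 119)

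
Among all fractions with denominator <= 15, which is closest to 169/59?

43/15

Expand x = 169/59 as a continued fraction with the Euclidean algorithm:
  169 = 2*59 + 51, so a_0 = 2.
  59 = 1*51 + 8, so a_1 = 1.
  51 = 6*8 + 3, so a_2 = 6.
  8 = 2*3 + 2, so a_3 = 2.
  3 = 1*2 + 1, so a_4 = 1.
  2 = 2*1 + 0, so a_5 = 2.
so x = [2; 1, 6, 2, 1, 2].
Convergents (p_i = a_i*p_{i-1} + p_{i-2}, q_i = a_i*q_{i-1} + q_{i-2} with p_{-2}=0, p_{-1}=1, q_{-2}=1, q_{-1}=0), until the denominator exceeds 15:
  i=0: a_0=2, p_0 = 2*1 + 0 = 2, q_0 = 2*0 + 1 = 1.
  i=1: a_1=1, p_1 = 1*2 + 1 = 3, q_1 = 1*1 + 0 = 1.
  i=2: a_2=6, p_2 = 6*3 + 2 = 20, q_2 = 6*1 + 1 = 7.
  i=3: a_3=2, p_3 = 2*20 + 3 = 43, q_3 = 2*7 + 1 = 15.
  i=4: a_4=1, p_4 = 1*43 + 20 = 63, q_4 = 1*15 + 7 = 22.
q_4 = 22 > 15, so the last convergent with denominator <= 15 is p_3/q_3 = 43/15.
The closest fraction with denominator <= 15 is either p_3/q_3 or the intermediate fraction (k*p_3 + p_2)/(k*q_3 + q_2) with the largest k >= 1 whose denominator stays <= 15; these approach x as k grows, and every other convergent or intermediate fraction in range is farther away.
Largest k: floor((15 - q_2)/q_3) = floor((15 - 7)/15) = 0.
Since k = 0, no intermediate fraction beyond p_3/q_3 has denominator <= 15, so the convergent 43/15 is the closest (its error is |169*15 - 43*59|/(59*15) = 2/885).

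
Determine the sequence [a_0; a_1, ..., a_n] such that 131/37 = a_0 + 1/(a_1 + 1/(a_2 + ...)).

Run the Euclidean algorithm on 131 and 37; the successive quotients are the partial quotients a_0, a_1, ... (each step inverts the fractional part left over by the previous one):
  131 = 3*37 + 20, so a_0 = 3.
  37 = 1*20 + 17, so a_1 = 1.
  20 = 1*17 + 3, so a_2 = 1.
  17 = 5*3 + 2, so a_3 = 5.
  3 = 1*2 + 1, so a_4 = 1.
  2 = 2*1 + 0, so a_5 = 2.
The remainder reaches 0 after 6 divisions, so the expansion has 6 partial quotients, read off in order.

[3; 1, 1, 5, 1, 2]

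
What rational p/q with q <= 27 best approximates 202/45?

Expand x = 202/45 as a continued fraction with the Euclidean algorithm:
  202 = 4*45 + 22, so a_0 = 4.
  45 = 2*22 + 1, so a_1 = 2.
  22 = 22*1 + 0, so a_2 = 22.
so x = [4; 2, 22].
Convergents (p_i = a_i*p_{i-1} + p_{i-2}, q_i = a_i*q_{i-1} + q_{i-2} with p_{-2}=0, p_{-1}=1, q_{-2}=1, q_{-1}=0), until the denominator exceeds 27:
  i=0: a_0=4, p_0 = 4*1 + 0 = 4, q_0 = 4*0 + 1 = 1.
  i=1: a_1=2, p_1 = 2*4 + 1 = 9, q_1 = 2*1 + 0 = 2.
  i=2: a_2=22, p_2 = 22*9 + 4 = 202, q_2 = 22*2 + 1 = 45.
q_2 = 45 > 27, so the last convergent with denominator <= 27 is p_1/q_1 = 9/2.
The closest fraction with denominator <= 27 is either p_1/q_1 or the intermediate fraction (k*p_1 + p_0)/(k*q_1 + q_0) with the largest k >= 1 whose denominator stays <= 27; these approach x as k grows, and every other convergent or intermediate fraction in range is farther away.
Largest k: floor((27 - q_0)/q_1) = floor((27 - 1)/2) = 13.
That gives (13*9 + 4)/(13*2 + 1) = 121/27.
Compare the errors: |x - 9/2| = |202*2 - 9*45|/(45*2) = 1/90, and |x - 121/27| = |202*27 - 121*45|/(45*27) = 9/1215.
Cross-multiplying, 9*90 = 810 < 1215 = 1*1215, so 9/1215 is smaller: the intermediate fraction 121/27 is closer to x than 9/2.

121/27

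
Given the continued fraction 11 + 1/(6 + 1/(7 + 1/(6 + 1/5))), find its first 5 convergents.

Using the convergent recurrence p_i = a_i*p_{i-1} + p_{i-2}, q_i = a_i*q_{i-1} + q_{i-2} with p_{-2}=0, p_{-1}=1, q_{-2}=1, q_{-1}=0:
  i=0: a_0=11, p_0 = 11*1 + 0 = 11, q_0 = 11*0 + 1 = 1.
  i=1: a_1=6, p_1 = 6*11 + 1 = 67, q_1 = 6*1 + 0 = 6.
  i=2: a_2=7, p_2 = 7*67 + 11 = 480, q_2 = 7*6 + 1 = 43.
  i=3: a_3=6, p_3 = 6*480 + 67 = 2947, q_3 = 6*43 + 6 = 264.
  i=4: a_4=5, p_4 = 5*2947 + 480 = 15215, q_4 = 5*264 + 43 = 1363.

11/1, 67/6, 480/43, 2947/264, 15215/1363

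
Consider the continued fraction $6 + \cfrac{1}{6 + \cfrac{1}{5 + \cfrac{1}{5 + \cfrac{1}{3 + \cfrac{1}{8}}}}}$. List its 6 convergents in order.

6/1, 37/6, 191/31, 992/161, 3167/514, 26328/4273

Using the convergent recurrence p_i = a_i*p_{i-1} + p_{i-2}, q_i = a_i*q_{i-1} + q_{i-2} with p_{-2}=0, p_{-1}=1, q_{-2}=1, q_{-1}=0:
  i=0: a_0=6, p_0 = 6*1 + 0 = 6, q_0 = 6*0 + 1 = 1.
  i=1: a_1=6, p_1 = 6*6 + 1 = 37, q_1 = 6*1 + 0 = 6.
  i=2: a_2=5, p_2 = 5*37 + 6 = 191, q_2 = 5*6 + 1 = 31.
  i=3: a_3=5, p_3 = 5*191 + 37 = 992, q_3 = 5*31 + 6 = 161.
  i=4: a_4=3, p_4 = 3*992 + 191 = 3167, q_4 = 3*161 + 31 = 514.
  i=5: a_5=8, p_5 = 8*3167 + 992 = 26328, q_5 = 8*514 + 161 = 4273.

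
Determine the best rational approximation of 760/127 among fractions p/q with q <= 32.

Expand x = 760/127 as a continued fraction with the Euclidean algorithm:
  760 = 5*127 + 125, so a_0 = 5.
  127 = 1*125 + 2, so a_1 = 1.
  125 = 62*2 + 1, so a_2 = 62.
  2 = 2*1 + 0, so a_3 = 2.
so x = [5; 1, 62, 2].
Convergents (p_i = a_i*p_{i-1} + p_{i-2}, q_i = a_i*q_{i-1} + q_{i-2} with p_{-2}=0, p_{-1}=1, q_{-2}=1, q_{-1}=0), until the denominator exceeds 32:
  i=0: a_0=5, p_0 = 5*1 + 0 = 5, q_0 = 5*0 + 1 = 1.
  i=1: a_1=1, p_1 = 1*5 + 1 = 6, q_1 = 1*1 + 0 = 1.
  i=2: a_2=62, p_2 = 62*6 + 5 = 377, q_2 = 62*1 + 1 = 63.
q_2 = 63 > 32, so the last convergent with denominator <= 32 is p_1/q_1 = 6/1.
The closest fraction with denominator <= 32 is either p_1/q_1 or the intermediate fraction (k*p_1 + p_0)/(k*q_1 + q_0) with the largest k >= 1 whose denominator stays <= 32; these approach x as k grows, and every other convergent or intermediate fraction in range is farther away.
Largest k: floor((32 - q_0)/q_1) = floor((32 - 1)/1) = 31.
That gives (31*6 + 5)/(31*1 + 1) = 191/32.
Compare the errors: |x - 6/1| = |760*1 - 6*127|/(127*1) = 2/127, and |x - 191/32| = |760*32 - 191*127|/(127*32) = 63/4064.
Cross-multiplying, 63*127 = 8001 < 8128 = 2*4064, so 63/4064 is smaller: the intermediate fraction 191/32 is closer to x than 6/1.

191/32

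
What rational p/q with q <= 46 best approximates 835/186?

202/45

Expand x = 835/186 as a continued fraction with the Euclidean algorithm:
  835 = 4*186 + 91, so a_0 = 4.
  186 = 2*91 + 4, so a_1 = 2.
  91 = 22*4 + 3, so a_2 = 22.
  4 = 1*3 + 1, so a_3 = 1.
  3 = 3*1 + 0, so a_4 = 3.
so x = [4; 2, 22, 1, 3].
Convergents (p_i = a_i*p_{i-1} + p_{i-2}, q_i = a_i*q_{i-1} + q_{i-2} with p_{-2}=0, p_{-1}=1, q_{-2}=1, q_{-1}=0), until the denominator exceeds 46:
  i=0: a_0=4, p_0 = 4*1 + 0 = 4, q_0 = 4*0 + 1 = 1.
  i=1: a_1=2, p_1 = 2*4 + 1 = 9, q_1 = 2*1 + 0 = 2.
  i=2: a_2=22, p_2 = 22*9 + 4 = 202, q_2 = 22*2 + 1 = 45.
  i=3: a_3=1, p_3 = 1*202 + 9 = 211, q_3 = 1*45 + 2 = 47.
q_3 = 47 > 46, so the last convergent with denominator <= 46 is p_2/q_2 = 202/45.
The closest fraction with denominator <= 46 is either p_2/q_2 or the intermediate fraction (k*p_2 + p_1)/(k*q_2 + q_1) with the largest k >= 1 whose denominator stays <= 46; these approach x as k grows, and every other convergent or intermediate fraction in range is farther away.
Largest k: floor((46 - q_1)/q_2) = floor((46 - 2)/45) = 0.
Since k = 0, no intermediate fraction beyond p_2/q_2 has denominator <= 46, so the convergent 202/45 is the closest (its error is |835*45 - 202*186|/(186*45) = 3/8370).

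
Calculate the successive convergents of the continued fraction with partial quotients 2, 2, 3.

Using the convergent recurrence p_i = a_i*p_{i-1} + p_{i-2}, q_i = a_i*q_{i-1} + q_{i-2} with p_{-2}=0, p_{-1}=1, q_{-2}=1, q_{-1}=0:
  i=0: a_0=2, p_0 = 2*1 + 0 = 2, q_0 = 2*0 + 1 = 1.
  i=1: a_1=2, p_1 = 2*2 + 1 = 5, q_1 = 2*1 + 0 = 2.
  i=2: a_2=3, p_2 = 3*5 + 2 = 17, q_2 = 3*2 + 1 = 7.

2/1, 5/2, 17/7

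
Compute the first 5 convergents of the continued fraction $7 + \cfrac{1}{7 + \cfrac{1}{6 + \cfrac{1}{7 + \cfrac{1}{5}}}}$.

Using the convergent recurrence p_i = a_i*p_{i-1} + p_{i-2}, q_i = a_i*q_{i-1} + q_{i-2} with p_{-2}=0, p_{-1}=1, q_{-2}=1, q_{-1}=0:
  i=0: a_0=7, p_0 = 7*1 + 0 = 7, q_0 = 7*0 + 1 = 1.
  i=1: a_1=7, p_1 = 7*7 + 1 = 50, q_1 = 7*1 + 0 = 7.
  i=2: a_2=6, p_2 = 6*50 + 7 = 307, q_2 = 6*7 + 1 = 43.
  i=3: a_3=7, p_3 = 7*307 + 50 = 2199, q_3 = 7*43 + 7 = 308.
  i=4: a_4=5, p_4 = 5*2199 + 307 = 11302, q_4 = 5*308 + 43 = 1583.

7/1, 50/7, 307/43, 2199/308, 11302/1583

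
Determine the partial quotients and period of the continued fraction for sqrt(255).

Write x_i = (sqrt(255) + m_i)/d_i with (m_0, d_0) = (0, 1). a_0 = floor(sqrt(255)) = 15, since 15^2 = 225 <= 255 < 256 = 16^2.
Iterate m_{i+1} = d_i*a_i - m_i, d_{i+1} = (255 - m_{i+1}^2)/d_i, a_{i+1} = floor((a_0 + m_{i+1})/d_{i+1}):
  m_1 = 1*15 - 0 = 15, d_1 = (255 - 15^2)/1 = 30/1 = 30, a_1 = floor((15 + 15)/30) = 1.
  m_2 = 30*1 - 15 = 15, d_2 = (255 - 15^2)/30 = 30/30 = 1, a_2 = floor((15 + 15)/1) = 30.
  m_3 = 1*30 - 15 = 15, d_3 = (255 - 15^2)/1 = 30/1 = 30: (m_3, d_3) = (m_1, d_1) = (15, 30), so from here the quotients repeat a_1, a_2; the period length is 2.
Hence the expansion of sqrt(255) is a_0 = 15 followed by the repeating block 1, 30 (period 2).

[15; (1, 30)]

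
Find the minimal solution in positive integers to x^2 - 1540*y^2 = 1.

First expand sqrt(1540) as a continued fraction. With x_i = (sqrt(1540) + m_i)/d_i and (m_0, d_0) = (0, 1): a_0 = floor(sqrt(1540)) = 39, since 39^2 = 1521 <= 1540 < 1600 = 40^2.
Iterate m_{i+1} = d_i*a_i - m_i, d_{i+1} = (1540 - m_{i+1}^2)/d_i, a_{i+1} = floor((a_0 + m_{i+1})/d_{i+1}):
  m_1 = 1*39 - 0 = 39, d_1 = (1540 - 39^2)/1 = 19/1 = 19, a_1 = floor((39 + 39)/19) = 4.
  m_2 = 19*4 - 39 = 37, d_2 = (1540 - 37^2)/19 = 171/19 = 9, a_2 = floor((39 + 37)/9) = 8.
  m_3 = 9*8 - 37 = 35, d_3 = (1540 - 35^2)/9 = 315/9 = 35, a_3 = floor((39 + 35)/35) = 2.
  m_4 = 35*2 - 35 = 35, d_4 = (1540 - 35^2)/35 = 315/35 = 9, a_4 = floor((39 + 35)/9) = 8.
  m_5 = 9*8 - 35 = 37, d_5 = (1540 - 37^2)/9 = 171/9 = 19, a_5 = floor((39 + 37)/19) = 4.
  m_6 = 19*4 - 37 = 39, d_6 = (1540 - 39^2)/19 = 19/19 = 1, a_6 = floor((39 + 39)/1) = 78.
  m_7 = 1*78 - 39 = 39, d_7 = (1540 - 39^2)/1 = 19/1 = 19: (m_7, d_7) = (m_1, d_1) = (39, 19), so from here the quotients repeat a_1, ..., a_6; the period length is 6.
So sqrt(1540) = [39; (4, 8, 2, 8, 4, 78)] with period length k = 6.
k is even, so the fundamental solution of x^2 - 1540y^2 = 1 is (p_{k-1}, q_{k-1}) = (p_5, q_5); compute convergents through index 5.
Convergents (p_i = a_i*p_{i-1} + p_{i-2}, q_i = a_i*q_{i-1} + q_{i-2} with p_{-2}=0, p_{-1}=1, q_{-2}=1, q_{-1}=0):
  i=0: a_0=39, p_0 = 39*1 + 0 = 39, q_0 = 39*0 + 1 = 1.
  i=1: a_1=4, p_1 = 4*39 + 1 = 157, q_1 = 4*1 + 0 = 4.
  i=2: a_2=8, p_2 = 8*157 + 39 = 1295, q_2 = 8*4 + 1 = 33.
  i=3: a_3=2, p_3 = 2*1295 + 157 = 2747, q_3 = 2*33 + 4 = 70.
  i=4: a_4=8, p_4 = 8*2747 + 1295 = 23271, q_4 = 8*70 + 33 = 593.
  i=5: a_5=4, p_5 = 4*23271 + 2747 = 95831, q_5 = 4*593 + 70 = 2442.
Check: 95831^2 - 1540*2442^2 = 9183580561 - 9183580560 = 1, so (x, y) = (95831, 2442) solves the equation, and by the theorem it is the least positive solution.

(x, y) = (95831, 2442)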